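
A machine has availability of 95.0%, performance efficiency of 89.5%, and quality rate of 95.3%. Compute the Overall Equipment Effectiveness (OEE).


Formula: OEE = Availability * Performance * Quality / 10000
A * P = 95.0% * 89.5% / 100 = 85.03%
OEE = 85.03% * 95.3% / 100 = 81.0%

81.0%


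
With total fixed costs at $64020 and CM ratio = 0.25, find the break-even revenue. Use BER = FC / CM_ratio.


Formula: BER = Fixed Costs / Contribution Margin Ratio
BER = $64020 / 0.25
BER = $256080.00 (to the nearest cent)

$256080.00


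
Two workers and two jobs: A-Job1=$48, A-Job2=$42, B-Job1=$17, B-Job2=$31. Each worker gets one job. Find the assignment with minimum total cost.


Option 1: A->1 + B->2 = $48 + $31 = $79
Option 2: A->2 + B->1 = $42 + $17 = $59
Min cost = min($79, $59) = $59

$59


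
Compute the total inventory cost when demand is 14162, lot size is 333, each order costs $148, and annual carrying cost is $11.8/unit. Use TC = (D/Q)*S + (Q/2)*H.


TC = 14162/333 * 148 + 333/2 * 11.8

$8258.92


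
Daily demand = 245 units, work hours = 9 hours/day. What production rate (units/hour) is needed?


Formula: Production Rate = Daily Demand / Available Hours
Rate = 245 units/day / 9 hours/day
Rate = 27.2 units/hour

27.2 units/hour


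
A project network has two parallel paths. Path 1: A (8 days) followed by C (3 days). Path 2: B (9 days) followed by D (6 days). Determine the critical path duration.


Path 1 = 8 + 3 = 11 days
Path 2 = 9 + 6 = 15 days
Duration = max(11, 15) = 15 days

15 days


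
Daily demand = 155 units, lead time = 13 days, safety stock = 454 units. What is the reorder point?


Formula: ROP = (Daily Demand * Lead Time) + Safety Stock
Demand during lead time = 155 * 13 = 2015 units
ROP = 2015 + 454 = 2469 units

2469 units


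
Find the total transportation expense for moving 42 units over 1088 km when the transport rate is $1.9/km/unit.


TC = dist * cost * units = 1088 * 1.9 * 42 = $86822.40

$86822.40


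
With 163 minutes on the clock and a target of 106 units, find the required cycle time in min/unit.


Formula: CT = Available Time / Number of Units
CT = 163 min / 106 units
CT = 1.54 min/unit

1.54 min/unit


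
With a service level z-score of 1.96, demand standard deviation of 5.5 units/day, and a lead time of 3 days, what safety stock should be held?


Formula: SS = z * sigma_d * sqrt(LT)
sqrt(LT) = sqrt(3) = 1.7321
SS = 1.96 * 5.5 * 1.7321
SS = 18.7 units

18.7 units


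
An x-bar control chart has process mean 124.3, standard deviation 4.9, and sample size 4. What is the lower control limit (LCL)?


LCL = 124.3 - 3 * 4.9 / sqrt(4)

116.95


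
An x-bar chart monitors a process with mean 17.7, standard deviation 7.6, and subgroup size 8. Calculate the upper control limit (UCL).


UCL = 17.7 + 3 * 7.6 / sqrt(8)

25.76


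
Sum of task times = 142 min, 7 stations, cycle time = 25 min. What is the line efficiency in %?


Formula: Efficiency = Sum of Task Times / (N_stations * CT) * 100
Total station capacity = 7 stations * 25 min = 175 min
Efficiency = 142 / 175 * 100 = 81.1%

81.1%


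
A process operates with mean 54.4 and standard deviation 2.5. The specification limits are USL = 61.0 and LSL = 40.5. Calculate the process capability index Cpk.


Cpu = (61.0 - 54.4) / (3 * 2.5) = 0.88
Cpl = (54.4 - 40.5) / (3 * 2.5) = 1.85
Cpk = min(0.88, 1.85) = 0.88

0.88


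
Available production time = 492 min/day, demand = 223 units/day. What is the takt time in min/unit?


Formula: Takt Time = Available Production Time / Customer Demand
Takt = 492 min/day / 223 units/day
Takt = 2.21 min/unit

2.21 min/unit


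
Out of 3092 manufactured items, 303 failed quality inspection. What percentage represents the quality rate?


Formula: Quality Rate = Good Pieces / Total Pieces * 100
Good pieces = 3092 - 303 = 2789
QR = 2789 / 3092 * 100 = 90.2%

90.2%


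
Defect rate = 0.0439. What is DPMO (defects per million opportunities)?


DPMO = defect_rate * 1000000 = 0.0439 * 1000000

43900


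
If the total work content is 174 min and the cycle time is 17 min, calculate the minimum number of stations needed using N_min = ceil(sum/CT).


Formula: N_min = ceil(Sum of Task Times / Cycle Time)
N_min = ceil(174 min / 17 min) = ceil(10.2353)
N_min = 11 stations

11


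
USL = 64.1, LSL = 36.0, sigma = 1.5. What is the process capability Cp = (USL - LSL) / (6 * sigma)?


Cp = (64.1 - 36.0) / (6 * 1.5)

3.12


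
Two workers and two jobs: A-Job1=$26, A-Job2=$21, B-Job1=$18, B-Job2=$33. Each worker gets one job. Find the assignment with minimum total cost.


Option 1: A->1 + B->2 = $26 + $33 = $59
Option 2: A->2 + B->1 = $21 + $18 = $39
Min cost = min($59, $39) = $39

$39


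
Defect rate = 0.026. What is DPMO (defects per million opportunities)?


DPMO = defect_rate * 1000000 = 0.026 * 1000000

26000


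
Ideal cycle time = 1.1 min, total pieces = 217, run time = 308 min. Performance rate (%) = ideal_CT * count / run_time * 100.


Formula: Performance = (Ideal CT * Total Count) / Run Time * 100
Ideal output time = 1.1 * 217 = 238.7 min
Performance = 238.7 / 308 * 100 = 77.5%

77.5%


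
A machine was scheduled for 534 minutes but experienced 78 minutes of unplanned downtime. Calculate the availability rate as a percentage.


Formula: Availability = (Planned Time - Downtime) / Planned Time * 100
Uptime = 534 - 78 = 456 min
Availability = 456 / 534 * 100 = 85.4%

85.4%


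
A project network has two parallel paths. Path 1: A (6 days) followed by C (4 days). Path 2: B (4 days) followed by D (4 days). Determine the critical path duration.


Path 1 = 6 + 4 = 10 days
Path 2 = 4 + 4 = 8 days
Duration = max(10, 8) = 10 days

10 days


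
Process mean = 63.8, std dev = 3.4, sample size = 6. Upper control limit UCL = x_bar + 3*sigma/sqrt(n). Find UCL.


UCL = 63.8 + 3 * 3.4 / sqrt(6)

67.96


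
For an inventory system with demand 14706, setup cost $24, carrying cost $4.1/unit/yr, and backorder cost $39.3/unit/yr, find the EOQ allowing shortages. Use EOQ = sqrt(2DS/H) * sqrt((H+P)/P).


Formula: EOQ* = sqrt(2DS/H) * sqrt((H+P)/P)
Base EOQ = sqrt(2*14706*24/4.1) = 414.93 units
Correction = sqrt((4.1+39.3)/39.3) = 1.05087
EOQ* = 414.93 * 1.05087 = 436.0 units

436.0 units


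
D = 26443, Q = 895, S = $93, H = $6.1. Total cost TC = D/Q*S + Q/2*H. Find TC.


TC = 26443/895 * 93 + 895/2 * 6.1

$5477.46


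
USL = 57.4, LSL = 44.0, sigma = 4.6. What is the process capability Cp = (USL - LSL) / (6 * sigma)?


Cp = (57.4 - 44.0) / (6 * 4.6)

0.49


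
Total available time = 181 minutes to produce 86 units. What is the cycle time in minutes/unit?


Formula: CT = Available Time / Number of Units
CT = 181 min / 86 units
CT = 2.1 min/unit

2.1 min/unit


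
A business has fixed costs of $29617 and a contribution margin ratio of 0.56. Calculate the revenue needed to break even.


Formula: BER = Fixed Costs / Contribution Margin Ratio
BER = $29617 / 0.56
BER = $52887.50 (to the nearest cent)

$52887.50


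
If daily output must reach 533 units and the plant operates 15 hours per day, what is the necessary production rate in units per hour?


Formula: Production Rate = Daily Demand / Available Hours
Rate = 533 units/day / 15 hours/day
Rate = 35.5 units/hour

35.5 units/hour


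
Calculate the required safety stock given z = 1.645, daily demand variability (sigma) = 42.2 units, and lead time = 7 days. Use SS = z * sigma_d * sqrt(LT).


Formula: SS = z * sigma_d * sqrt(LT)
sqrt(LT) = sqrt(7) = 2.6458
SS = 1.645 * 42.2 * 2.6458
SS = 183.7 units

183.7 units


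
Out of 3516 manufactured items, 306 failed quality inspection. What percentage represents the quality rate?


Formula: Quality Rate = Good Pieces / Total Pieces * 100
Good pieces = 3516 - 306 = 3210
QR = 3210 / 3516 * 100 = 91.3%

91.3%


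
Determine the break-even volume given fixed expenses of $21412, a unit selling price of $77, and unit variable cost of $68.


Formula: BEQ = Fixed Costs / (Price - Variable Cost)
Contribution margin = $77 - $68 = $9/unit
BEQ = ceil($21412 / $9/unit) = ceil(2379.11) = 2380 units

2380 units


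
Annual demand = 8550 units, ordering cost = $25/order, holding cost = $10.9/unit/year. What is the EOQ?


Formula: EOQ = sqrt(2 * D * S / H)
Numerator: 2 * 8550 * 25 = 427500
2DS/H = 427500 / 10.9 = 39220.2
EOQ = sqrt(39220.2) = 198.0 units

198.0 units


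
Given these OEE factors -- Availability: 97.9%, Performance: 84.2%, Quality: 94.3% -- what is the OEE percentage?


Formula: OEE = Availability * Performance * Quality / 10000
A * P = 97.9% * 84.2% / 100 = 82.43%
OEE = 82.43% * 94.3% / 100 = 77.7%

77.7%


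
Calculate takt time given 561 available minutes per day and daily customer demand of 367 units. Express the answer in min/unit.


Formula: Takt Time = Available Production Time / Customer Demand
Takt = 561 min/day / 367 units/day
Takt = 1.53 min/unit

1.53 min/unit


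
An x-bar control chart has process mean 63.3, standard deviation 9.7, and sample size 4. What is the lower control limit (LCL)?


LCL = 63.3 - 3 * 9.7 / sqrt(4)

48.75


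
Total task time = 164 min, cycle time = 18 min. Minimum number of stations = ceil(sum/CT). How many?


Formula: N_min = ceil(Sum of Task Times / Cycle Time)
N_min = ceil(164 min / 18 min) = ceil(9.1111)
N_min = 10 stations

10


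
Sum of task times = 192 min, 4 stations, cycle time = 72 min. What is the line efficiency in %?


Formula: Efficiency = Sum of Task Times / (N_stations * CT) * 100
Total station capacity = 4 stations * 72 min = 288 min
Efficiency = 192 / 288 * 100 = 66.7%

66.7%


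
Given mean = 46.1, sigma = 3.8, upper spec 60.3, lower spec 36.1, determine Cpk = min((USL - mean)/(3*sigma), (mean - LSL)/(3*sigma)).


Cpu = (60.3 - 46.1) / (3 * 3.8) = 1.25
Cpl = (46.1 - 36.1) / (3 * 3.8) = 0.88
Cpk = min(1.25, 0.88) = 0.88

0.88


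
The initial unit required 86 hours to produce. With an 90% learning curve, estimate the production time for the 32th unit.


Formula: T_n = T_1 * (learning_rate)^(log2(n)) where learning_rate = rate/100
Doublings = log2(32) = 5
T_n = 86 * 0.9^5
T_n = 86 * 0.5905 = 50.8 hours

50.8 hours


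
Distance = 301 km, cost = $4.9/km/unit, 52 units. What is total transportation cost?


TC = dist * cost * units = 301 * 4.9 * 52 = $76694.80

$76694.80


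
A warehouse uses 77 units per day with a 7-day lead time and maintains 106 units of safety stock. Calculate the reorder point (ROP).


Formula: ROP = (Daily Demand * Lead Time) + Safety Stock
Demand during lead time = 77 * 7 = 539 units
ROP = 539 + 106 = 645 units

645 units


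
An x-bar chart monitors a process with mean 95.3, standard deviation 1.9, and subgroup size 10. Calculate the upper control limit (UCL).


UCL = 95.3 + 3 * 1.9 / sqrt(10)

97.1


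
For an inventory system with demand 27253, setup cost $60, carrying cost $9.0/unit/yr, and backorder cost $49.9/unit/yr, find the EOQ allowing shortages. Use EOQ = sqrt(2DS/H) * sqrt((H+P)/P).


Formula: EOQ* = sqrt(2DS/H) * sqrt((H+P)/P)
Base EOQ = sqrt(2*27253*60/9.0) = 602.8 units
Correction = sqrt((9.0+49.9)/49.9) = 1.08644
EOQ* = 602.8 * 1.08644 = 654.9 units

654.9 units


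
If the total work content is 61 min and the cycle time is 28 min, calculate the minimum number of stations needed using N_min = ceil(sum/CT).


Formula: N_min = ceil(Sum of Task Times / Cycle Time)
N_min = ceil(61 min / 28 min) = ceil(2.1786)
N_min = 3 stations

3


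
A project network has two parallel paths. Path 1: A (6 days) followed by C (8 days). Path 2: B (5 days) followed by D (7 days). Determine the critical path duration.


Path 1 = 6 + 8 = 14 days
Path 2 = 5 + 7 = 12 days
Duration = max(14, 12) = 14 days

14 days


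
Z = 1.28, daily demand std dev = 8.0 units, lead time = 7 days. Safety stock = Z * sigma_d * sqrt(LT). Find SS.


Formula: SS = z * sigma_d * sqrt(LT)
sqrt(LT) = sqrt(7) = 2.6458
SS = 1.28 * 8.0 * 2.6458
SS = 27.1 units

27.1 units


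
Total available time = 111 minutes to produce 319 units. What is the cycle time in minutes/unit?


Formula: CT = Available Time / Number of Units
CT = 111 min / 319 units
CT = 0.35 min/unit

0.35 min/unit


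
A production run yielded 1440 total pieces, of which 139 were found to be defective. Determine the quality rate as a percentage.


Formula: Quality Rate = Good Pieces / Total Pieces * 100
Good pieces = 1440 - 139 = 1301
QR = 1301 / 1440 * 100 = 90.3%

90.3%


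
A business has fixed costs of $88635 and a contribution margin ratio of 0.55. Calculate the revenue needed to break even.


Formula: BER = Fixed Costs / Contribution Margin Ratio
BER = $88635 / 0.55
BER = $161154.55 (to the nearest cent)

$161154.55


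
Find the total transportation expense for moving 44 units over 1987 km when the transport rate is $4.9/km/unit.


TC = dist * cost * units = 1987 * 4.9 * 44 = $428397.20

$428397.20


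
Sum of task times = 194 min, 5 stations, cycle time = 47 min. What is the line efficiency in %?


Formula: Efficiency = Sum of Task Times / (N_stations * CT) * 100
Total station capacity = 5 stations * 47 min = 235 min
Efficiency = 194 / 235 * 100 = 82.6%

82.6%


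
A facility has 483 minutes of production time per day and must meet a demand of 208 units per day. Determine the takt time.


Formula: Takt Time = Available Production Time / Customer Demand
Takt = 483 min/day / 208 units/day
Takt = 2.32 min/unit

2.32 min/unit


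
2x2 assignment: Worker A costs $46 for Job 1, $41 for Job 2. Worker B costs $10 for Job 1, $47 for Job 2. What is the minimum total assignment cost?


Option 1: A->1 + B->2 = $46 + $47 = $93
Option 2: A->2 + B->1 = $41 + $10 = $51
Min cost = min($93, $51) = $51

$51


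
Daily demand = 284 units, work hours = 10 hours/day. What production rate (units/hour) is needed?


Formula: Production Rate = Daily Demand / Available Hours
Rate = 284 units/day / 10 hours/day
Rate = 28.4 units/hour

28.4 units/hour


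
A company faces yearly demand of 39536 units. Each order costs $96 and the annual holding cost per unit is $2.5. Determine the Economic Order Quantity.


Formula: EOQ = sqrt(2 * D * S / H)
Numerator: 2 * 39536 * 96 = 7590912
2DS/H = 7590912 / 2.5 = 3036364.8
EOQ = sqrt(3036364.8) = 1742.5 units

1742.5 units


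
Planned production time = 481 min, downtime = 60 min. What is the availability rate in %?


Formula: Availability = (Planned Time - Downtime) / Planned Time * 100
Uptime = 481 - 60 = 421 min
Availability = 421 / 481 * 100 = 87.5%

87.5%


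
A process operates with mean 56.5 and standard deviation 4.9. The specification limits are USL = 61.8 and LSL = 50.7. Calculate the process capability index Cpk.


Cpu = (61.8 - 56.5) / (3 * 4.9) = 0.36
Cpl = (56.5 - 50.7) / (3 * 4.9) = 0.39
Cpk = min(0.36, 0.39) = 0.36

0.36


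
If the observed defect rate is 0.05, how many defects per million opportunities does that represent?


DPMO = defect_rate * 1000000 = 0.05 * 1000000

50000


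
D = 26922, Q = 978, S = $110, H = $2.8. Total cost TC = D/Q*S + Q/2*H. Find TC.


TC = 26922/978 * 110 + 978/2 * 2.8

$4397.24


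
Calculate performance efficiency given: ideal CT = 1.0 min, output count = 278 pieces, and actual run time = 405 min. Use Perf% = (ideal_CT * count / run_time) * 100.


Formula: Performance = (Ideal CT * Total Count) / Run Time * 100
Ideal output time = 1.0 * 278 = 278.0 min
Performance = 278.0 / 405 * 100 = 68.6%

68.6%


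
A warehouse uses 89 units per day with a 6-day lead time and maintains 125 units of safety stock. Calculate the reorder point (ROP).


Formula: ROP = (Daily Demand * Lead Time) + Safety Stock
Demand during lead time = 89 * 6 = 534 units
ROP = 534 + 125 = 659 units

659 units


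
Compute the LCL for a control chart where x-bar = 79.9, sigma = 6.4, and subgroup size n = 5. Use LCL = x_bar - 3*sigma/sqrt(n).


LCL = 79.9 - 3 * 6.4 / sqrt(5)

71.31


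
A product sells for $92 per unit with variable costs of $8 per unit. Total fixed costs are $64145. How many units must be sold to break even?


Formula: BEQ = Fixed Costs / (Price - Variable Cost)
Contribution margin = $92 - $8 = $84/unit
BEQ = ceil($64145 / $84/unit) = ceil(763.63) = 764 units

764 units


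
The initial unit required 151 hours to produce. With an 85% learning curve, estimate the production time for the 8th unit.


Formula: T_n = T_1 * (learning_rate)^(log2(n)) where learning_rate = rate/100
Doublings = log2(8) = 3
T_n = 151 * 0.85^3
T_n = 151 * 0.6141 = 92.7 hours

92.7 hours


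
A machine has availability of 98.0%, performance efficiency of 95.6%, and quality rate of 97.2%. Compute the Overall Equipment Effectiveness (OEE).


Formula: OEE = Availability * Performance * Quality / 10000
A * P = 98.0% * 95.6% / 100 = 93.69%
OEE = 93.69% * 97.2% / 100 = 91.1%

91.1%


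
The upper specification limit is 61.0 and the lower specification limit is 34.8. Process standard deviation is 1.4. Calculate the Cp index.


Cp = (61.0 - 34.8) / (6 * 1.4)

3.12


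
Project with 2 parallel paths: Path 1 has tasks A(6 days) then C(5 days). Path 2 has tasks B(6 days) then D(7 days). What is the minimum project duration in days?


Path 1 = 6 + 5 = 11 days
Path 2 = 6 + 7 = 13 days
Duration = max(11, 13) = 13 days

13 days


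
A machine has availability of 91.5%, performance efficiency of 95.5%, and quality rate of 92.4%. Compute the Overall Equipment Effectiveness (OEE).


Formula: OEE = Availability * Performance * Quality / 10000
A * P = 91.5% * 95.5% / 100 = 87.38%
OEE = 87.38% * 92.4% / 100 = 80.7%

80.7%


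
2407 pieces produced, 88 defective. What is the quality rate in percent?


Formula: Quality Rate = Good Pieces / Total Pieces * 100
Good pieces = 2407 - 88 = 2319
QR = 2319 / 2407 * 100 = 96.3%

96.3%


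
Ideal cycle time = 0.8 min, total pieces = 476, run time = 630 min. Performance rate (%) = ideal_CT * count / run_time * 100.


Formula: Performance = (Ideal CT * Total Count) / Run Time * 100
Ideal output time = 0.8 * 476 = 380.8 min
Performance = 380.8 / 630 * 100 = 60.4%

60.4%


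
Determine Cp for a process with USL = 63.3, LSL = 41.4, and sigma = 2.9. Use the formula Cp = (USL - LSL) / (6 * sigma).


Cp = (63.3 - 41.4) / (6 * 2.9)

1.26


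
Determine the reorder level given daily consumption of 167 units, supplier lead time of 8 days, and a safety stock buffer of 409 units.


Formula: ROP = (Daily Demand * Lead Time) + Safety Stock
Demand during lead time = 167 * 8 = 1336 units
ROP = 1336 + 409 = 1745 units

1745 units


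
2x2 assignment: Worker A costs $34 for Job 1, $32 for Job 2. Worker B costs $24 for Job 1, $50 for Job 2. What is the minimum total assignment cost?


Option 1: A->1 + B->2 = $34 + $50 = $84
Option 2: A->2 + B->1 = $32 + $24 = $56
Min cost = min($84, $56) = $56

$56


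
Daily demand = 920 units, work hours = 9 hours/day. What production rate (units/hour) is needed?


Formula: Production Rate = Daily Demand / Available Hours
Rate = 920 units/day / 9 hours/day
Rate = 102.2 units/hour

102.2 units/hour


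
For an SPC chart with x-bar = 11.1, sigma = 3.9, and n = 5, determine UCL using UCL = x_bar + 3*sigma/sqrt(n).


UCL = 11.1 + 3 * 3.9 / sqrt(5)

16.33


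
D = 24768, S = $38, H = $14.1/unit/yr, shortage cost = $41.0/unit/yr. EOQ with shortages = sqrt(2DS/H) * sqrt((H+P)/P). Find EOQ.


Formula: EOQ* = sqrt(2DS/H) * sqrt((H+P)/P)
Base EOQ = sqrt(2*24768*38/14.1) = 365.38 units
Correction = sqrt((14.1+41.0)/41.0) = 1.15927
EOQ* = 365.38 * 1.15927 = 423.6 units

423.6 units


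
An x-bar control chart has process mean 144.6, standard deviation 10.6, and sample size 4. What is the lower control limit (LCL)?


LCL = 144.6 - 3 * 10.6 / sqrt(4)

128.7


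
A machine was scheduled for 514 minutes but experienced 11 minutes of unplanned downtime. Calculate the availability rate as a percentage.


Formula: Availability = (Planned Time - Downtime) / Planned Time * 100
Uptime = 514 - 11 = 503 min
Availability = 503 / 514 * 100 = 97.9%

97.9%


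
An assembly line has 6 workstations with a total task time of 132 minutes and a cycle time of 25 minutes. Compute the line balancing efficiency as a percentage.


Formula: Efficiency = Sum of Task Times / (N_stations * CT) * 100
Total station capacity = 6 stations * 25 min = 150 min
Efficiency = 132 / 150 * 100 = 88.0%

88.0%


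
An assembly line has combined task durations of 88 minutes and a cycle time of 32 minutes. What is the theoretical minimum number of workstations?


Formula: N_min = ceil(Sum of Task Times / Cycle Time)
N_min = ceil(88 min / 32 min) = ceil(2.75)
N_min = 3 stations

3


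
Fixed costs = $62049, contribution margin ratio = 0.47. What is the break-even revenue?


Formula: BER = Fixed Costs / Contribution Margin Ratio
BER = $62049 / 0.47
BER = $132019.15 (to the nearest cent)

$132019.15


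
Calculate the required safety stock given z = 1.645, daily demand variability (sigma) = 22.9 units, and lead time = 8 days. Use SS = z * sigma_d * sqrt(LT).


Formula: SS = z * sigma_d * sqrt(LT)
sqrt(LT) = sqrt(8) = 2.8284
SS = 1.645 * 22.9 * 2.8284
SS = 106.5 units

106.5 units


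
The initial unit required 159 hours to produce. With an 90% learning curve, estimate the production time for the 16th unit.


Formula: T_n = T_1 * (learning_rate)^(log2(n)) where learning_rate = rate/100
Doublings = log2(16) = 4
T_n = 159 * 0.9^4
T_n = 159 * 0.6561 = 104.3 hours

104.3 hours


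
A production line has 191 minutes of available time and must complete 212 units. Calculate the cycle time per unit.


Formula: CT = Available Time / Number of Units
CT = 191 min / 212 units
CT = 0.9 min/unit

0.9 min/unit


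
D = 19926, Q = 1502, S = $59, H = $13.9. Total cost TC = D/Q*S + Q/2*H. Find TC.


TC = 19926/1502 * 59 + 1502/2 * 13.9

$11221.61


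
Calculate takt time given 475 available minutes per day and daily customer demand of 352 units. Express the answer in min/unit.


Formula: Takt Time = Available Production Time / Customer Demand
Takt = 475 min/day / 352 units/day
Takt = 1.35 min/unit

1.35 min/unit


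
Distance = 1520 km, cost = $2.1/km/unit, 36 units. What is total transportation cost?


TC = dist * cost * units = 1520 * 2.1 * 36 = $114912.00

$114912.00


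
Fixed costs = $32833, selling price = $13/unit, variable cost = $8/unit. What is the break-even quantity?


Formula: BEQ = Fixed Costs / (Price - Variable Cost)
Contribution margin = $13 - $8 = $5/unit
BEQ = ceil($32833 / $5/unit) = ceil(6566.6) = 6567 units

6567 units


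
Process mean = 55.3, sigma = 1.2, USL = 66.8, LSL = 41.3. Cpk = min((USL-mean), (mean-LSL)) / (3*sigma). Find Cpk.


Cpu = (66.8 - 55.3) / (3 * 1.2) = 3.19
Cpl = (55.3 - 41.3) / (3 * 1.2) = 3.89
Cpk = min(3.19, 3.89) = 3.19

3.19


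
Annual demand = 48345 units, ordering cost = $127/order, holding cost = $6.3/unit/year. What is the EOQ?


Formula: EOQ = sqrt(2 * D * S / H)
Numerator: 2 * 48345 * 127 = 12279630
2DS/H = 12279630 / 6.3 = 1949147.6
EOQ = sqrt(1949147.6) = 1396.1 units

1396.1 units


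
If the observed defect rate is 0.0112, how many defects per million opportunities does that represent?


DPMO = defect_rate * 1000000 = 0.0112 * 1000000

11200


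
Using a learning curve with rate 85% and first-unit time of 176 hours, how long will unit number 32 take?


Formula: T_n = T_1 * (learning_rate)^(log2(n)) where learning_rate = rate/100
Doublings = log2(32) = 5
T_n = 176 * 0.85^5
T_n = 176 * 0.4437 = 78.1 hours

78.1 hours


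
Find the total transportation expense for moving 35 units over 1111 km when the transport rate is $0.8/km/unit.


TC = dist * cost * units = 1111 * 0.8 * 35 = $31108.00

$31108.00


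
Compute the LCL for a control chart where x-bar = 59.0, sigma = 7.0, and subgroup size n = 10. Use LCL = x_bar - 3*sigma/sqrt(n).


LCL = 59.0 - 3 * 7.0 / sqrt(10)

52.36


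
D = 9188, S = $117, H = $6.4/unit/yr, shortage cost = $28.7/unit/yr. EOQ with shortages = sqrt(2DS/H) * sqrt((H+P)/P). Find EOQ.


Formula: EOQ* = sqrt(2DS/H) * sqrt((H+P)/P)
Base EOQ = sqrt(2*9188*117/6.4) = 579.6 units
Correction = sqrt((6.4+28.7)/28.7) = 1.10589
EOQ* = 579.6 * 1.10589 = 641.0 units

641.0 units


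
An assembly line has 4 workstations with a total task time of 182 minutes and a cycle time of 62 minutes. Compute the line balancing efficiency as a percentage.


Formula: Efficiency = Sum of Task Times / (N_stations * CT) * 100
Total station capacity = 4 stations * 62 min = 248 min
Efficiency = 182 / 248 * 100 = 73.4%

73.4%


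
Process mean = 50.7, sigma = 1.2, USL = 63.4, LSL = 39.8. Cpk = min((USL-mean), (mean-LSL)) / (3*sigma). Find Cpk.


Cpu = (63.4 - 50.7) / (3 * 1.2) = 3.53
Cpl = (50.7 - 39.8) / (3 * 1.2) = 3.03
Cpk = min(3.53, 3.03) = 3.03

3.03


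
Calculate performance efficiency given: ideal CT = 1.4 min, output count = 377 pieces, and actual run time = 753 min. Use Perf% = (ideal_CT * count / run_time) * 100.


Formula: Performance = (Ideal CT * Total Count) / Run Time * 100
Ideal output time = 1.4 * 377 = 527.8 min
Performance = 527.8 / 753 * 100 = 70.1%

70.1%


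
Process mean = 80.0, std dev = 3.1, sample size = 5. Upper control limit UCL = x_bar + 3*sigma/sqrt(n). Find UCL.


UCL = 80.0 + 3 * 3.1 / sqrt(5)

84.16


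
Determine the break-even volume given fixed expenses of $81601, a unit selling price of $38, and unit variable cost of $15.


Formula: BEQ = Fixed Costs / (Price - Variable Cost)
Contribution margin = $38 - $15 = $23/unit
BEQ = ceil($81601 / $23/unit) = ceil(3547.87) = 3548 units

3548 units


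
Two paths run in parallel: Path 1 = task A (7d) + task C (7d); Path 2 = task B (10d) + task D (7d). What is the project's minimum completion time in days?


Path 1 = 7 + 7 = 14 days
Path 2 = 10 + 7 = 17 days
Duration = max(14, 17) = 17 days

17 days


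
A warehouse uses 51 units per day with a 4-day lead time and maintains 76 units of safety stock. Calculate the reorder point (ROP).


Formula: ROP = (Daily Demand * Lead Time) + Safety Stock
Demand during lead time = 51 * 4 = 204 units
ROP = 204 + 76 = 280 units

280 units


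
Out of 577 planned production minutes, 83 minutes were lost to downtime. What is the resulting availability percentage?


Formula: Availability = (Planned Time - Downtime) / Planned Time * 100
Uptime = 577 - 83 = 494 min
Availability = 494 / 577 * 100 = 85.6%

85.6%


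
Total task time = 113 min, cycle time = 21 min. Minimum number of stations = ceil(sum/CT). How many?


Formula: N_min = ceil(Sum of Task Times / Cycle Time)
N_min = ceil(113 min / 21 min) = ceil(5.381)
N_min = 6 stations

6


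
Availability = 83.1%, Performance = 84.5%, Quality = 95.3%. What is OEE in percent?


Formula: OEE = Availability * Performance * Quality / 10000
A * P = 83.1% * 84.5% / 100 = 70.22%
OEE = 70.22% * 95.3% / 100 = 66.9%

66.9%


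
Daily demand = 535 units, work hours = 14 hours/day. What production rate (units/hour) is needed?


Formula: Production Rate = Daily Demand / Available Hours
Rate = 535 units/day / 14 hours/day
Rate = 38.2 units/hour

38.2 units/hour


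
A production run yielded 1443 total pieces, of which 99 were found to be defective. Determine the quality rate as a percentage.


Formula: Quality Rate = Good Pieces / Total Pieces * 100
Good pieces = 1443 - 99 = 1344
QR = 1344 / 1443 * 100 = 93.1%

93.1%


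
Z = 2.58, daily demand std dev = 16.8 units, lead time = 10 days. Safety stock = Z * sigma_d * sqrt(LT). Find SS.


Formula: SS = z * sigma_d * sqrt(LT)
sqrt(LT) = sqrt(10) = 3.1623
SS = 2.58 * 16.8 * 3.1623
SS = 137.1 units

137.1 units


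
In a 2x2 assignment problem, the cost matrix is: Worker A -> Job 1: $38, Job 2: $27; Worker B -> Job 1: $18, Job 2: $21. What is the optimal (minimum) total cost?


Option 1: A->1 + B->2 = $38 + $21 = $59
Option 2: A->2 + B->1 = $27 + $18 = $45
Min cost = min($59, $45) = $45

$45


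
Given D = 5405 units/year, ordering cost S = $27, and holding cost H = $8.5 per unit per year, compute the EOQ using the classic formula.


Formula: EOQ = sqrt(2 * D * S / H)
Numerator: 2 * 5405 * 27 = 291870
2DS/H = 291870 / 8.5 = 34337.6
EOQ = sqrt(34337.6) = 185.3 units

185.3 units


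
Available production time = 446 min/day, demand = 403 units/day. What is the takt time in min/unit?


Formula: Takt Time = Available Production Time / Customer Demand
Takt = 446 min/day / 403 units/day
Takt = 1.11 min/unit

1.11 min/unit


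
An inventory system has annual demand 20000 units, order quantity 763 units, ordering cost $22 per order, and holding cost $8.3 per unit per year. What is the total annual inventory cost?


TC = 20000/763 * 22 + 763/2 * 8.3

$3743.12


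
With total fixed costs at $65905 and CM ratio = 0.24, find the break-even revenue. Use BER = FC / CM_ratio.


Formula: BER = Fixed Costs / Contribution Margin Ratio
BER = $65905 / 0.24
BER = $274604.17 (to the nearest cent)

$274604.17


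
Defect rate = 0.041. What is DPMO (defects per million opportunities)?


DPMO = defect_rate * 1000000 = 0.041 * 1000000

41000


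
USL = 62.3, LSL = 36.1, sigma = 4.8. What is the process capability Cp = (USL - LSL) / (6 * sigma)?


Cp = (62.3 - 36.1) / (6 * 4.8)

0.91


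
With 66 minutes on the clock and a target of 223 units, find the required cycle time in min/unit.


Formula: CT = Available Time / Number of Units
CT = 66 min / 223 units
CT = 0.3 min/unit

0.3 min/unit


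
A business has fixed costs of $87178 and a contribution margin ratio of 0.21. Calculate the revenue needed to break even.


Formula: BER = Fixed Costs / Contribution Margin Ratio
BER = $87178 / 0.21
BER = $415133.33 (to the nearest cent)

$415133.33


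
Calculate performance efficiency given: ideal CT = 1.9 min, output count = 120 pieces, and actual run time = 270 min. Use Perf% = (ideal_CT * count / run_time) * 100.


Formula: Performance = (Ideal CT * Total Count) / Run Time * 100
Ideal output time = 1.9 * 120 = 228.0 min
Performance = 228.0 / 270 * 100 = 84.4%

84.4%


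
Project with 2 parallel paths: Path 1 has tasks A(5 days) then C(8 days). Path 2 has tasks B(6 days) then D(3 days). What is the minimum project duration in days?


Path 1 = 5 + 8 = 13 days
Path 2 = 6 + 3 = 9 days
Duration = max(13, 9) = 13 days

13 days


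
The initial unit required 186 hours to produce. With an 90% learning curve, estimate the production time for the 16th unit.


Formula: T_n = T_1 * (learning_rate)^(log2(n)) where learning_rate = rate/100
Doublings = log2(16) = 4
T_n = 186 * 0.9^4
T_n = 186 * 0.6561 = 122.0 hours

122.0 hours


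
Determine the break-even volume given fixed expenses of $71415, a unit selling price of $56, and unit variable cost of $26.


Formula: BEQ = Fixed Costs / (Price - Variable Cost)
Contribution margin = $56 - $26 = $30/unit
BEQ = ceil($71415 / $30/unit) = ceil(2380.5) = 2381 units

2381 units


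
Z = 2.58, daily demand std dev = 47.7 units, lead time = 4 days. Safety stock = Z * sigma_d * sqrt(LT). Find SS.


Formula: SS = z * sigma_d * sqrt(LT)
sqrt(LT) = sqrt(4) = 2.0
SS = 2.58 * 47.7 * 2.0
SS = 246.1 units

246.1 units


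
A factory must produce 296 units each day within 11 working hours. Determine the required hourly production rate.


Formula: Production Rate = Daily Demand / Available Hours
Rate = 296 units/day / 11 hours/day
Rate = 26.9 units/hour

26.9 units/hour


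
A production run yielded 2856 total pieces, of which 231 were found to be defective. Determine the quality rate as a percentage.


Formula: Quality Rate = Good Pieces / Total Pieces * 100
Good pieces = 2856 - 231 = 2625
QR = 2625 / 2856 * 100 = 91.9%

91.9%


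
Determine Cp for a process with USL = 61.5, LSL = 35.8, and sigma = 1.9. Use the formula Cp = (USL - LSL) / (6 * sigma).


Cp = (61.5 - 35.8) / (6 * 1.9)

2.25


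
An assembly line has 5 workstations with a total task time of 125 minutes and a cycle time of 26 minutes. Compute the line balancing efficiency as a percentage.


Formula: Efficiency = Sum of Task Times / (N_stations * CT) * 100
Total station capacity = 5 stations * 26 min = 130 min
Efficiency = 125 / 130 * 100 = 96.2%

96.2%


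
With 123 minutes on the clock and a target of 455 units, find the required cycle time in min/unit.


Formula: CT = Available Time / Number of Units
CT = 123 min / 455 units
CT = 0.27 min/unit

0.27 min/unit


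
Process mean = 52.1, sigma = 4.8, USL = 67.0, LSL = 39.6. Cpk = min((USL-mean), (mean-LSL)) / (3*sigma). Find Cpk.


Cpu = (67.0 - 52.1) / (3 * 4.8) = 1.03
Cpl = (52.1 - 39.6) / (3 * 4.8) = 0.87
Cpk = min(1.03, 0.87) = 0.87

0.87


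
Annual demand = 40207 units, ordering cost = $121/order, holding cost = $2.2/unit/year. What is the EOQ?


Formula: EOQ = sqrt(2 * D * S / H)
Numerator: 2 * 40207 * 121 = 9730094
2DS/H = 9730094 / 2.2 = 4422770.0
EOQ = sqrt(4422770.0) = 2103.0 units

2103.0 units


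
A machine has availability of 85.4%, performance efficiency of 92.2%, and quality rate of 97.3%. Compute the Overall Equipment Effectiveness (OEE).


Formula: OEE = Availability * Performance * Quality / 10000
A * P = 85.4% * 92.2% / 100 = 78.74%
OEE = 78.74% * 97.3% / 100 = 76.6%

76.6%


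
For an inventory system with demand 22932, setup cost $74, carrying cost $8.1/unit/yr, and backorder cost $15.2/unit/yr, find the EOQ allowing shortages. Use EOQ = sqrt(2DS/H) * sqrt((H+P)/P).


Formula: EOQ* = sqrt(2DS/H) * sqrt((H+P)/P)
Base EOQ = sqrt(2*22932*74/8.1) = 647.31 units
Correction = sqrt((8.1+15.2)/15.2) = 1.2381
EOQ* = 647.31 * 1.2381 = 801.4 units

801.4 units


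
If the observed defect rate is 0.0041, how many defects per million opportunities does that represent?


DPMO = defect_rate * 1000000 = 0.0041 * 1000000

4100


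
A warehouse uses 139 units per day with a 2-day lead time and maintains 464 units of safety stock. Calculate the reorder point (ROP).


Formula: ROP = (Daily Demand * Lead Time) + Safety Stock
Demand during lead time = 139 * 2 = 278 units
ROP = 278 + 464 = 742 units

742 units


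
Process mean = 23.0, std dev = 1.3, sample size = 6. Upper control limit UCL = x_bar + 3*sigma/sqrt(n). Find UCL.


UCL = 23.0 + 3 * 1.3 / sqrt(6)

24.59


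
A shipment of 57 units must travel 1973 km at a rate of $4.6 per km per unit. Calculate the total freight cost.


TC = dist * cost * units = 1973 * 4.6 * 57 = $517320.60

$517320.60


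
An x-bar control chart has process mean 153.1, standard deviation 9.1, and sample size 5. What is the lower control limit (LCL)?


LCL = 153.1 - 3 * 9.1 / sqrt(5)

140.89


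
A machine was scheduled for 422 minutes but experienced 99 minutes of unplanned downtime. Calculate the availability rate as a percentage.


Formula: Availability = (Planned Time - Downtime) / Planned Time * 100
Uptime = 422 - 99 = 323 min
Availability = 323 / 422 * 100 = 76.5%

76.5%


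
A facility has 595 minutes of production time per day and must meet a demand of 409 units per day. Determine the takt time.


Formula: Takt Time = Available Production Time / Customer Demand
Takt = 595 min/day / 409 units/day
Takt = 1.45 min/unit

1.45 min/unit


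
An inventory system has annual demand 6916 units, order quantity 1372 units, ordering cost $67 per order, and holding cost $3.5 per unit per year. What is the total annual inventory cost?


TC = 6916/1372 * 67 + 1372/2 * 3.5

$2738.73


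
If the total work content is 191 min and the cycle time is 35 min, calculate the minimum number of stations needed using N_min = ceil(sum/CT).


Formula: N_min = ceil(Sum of Task Times / Cycle Time)
N_min = ceil(191 min / 35 min) = ceil(5.4571)
N_min = 6 stations

6


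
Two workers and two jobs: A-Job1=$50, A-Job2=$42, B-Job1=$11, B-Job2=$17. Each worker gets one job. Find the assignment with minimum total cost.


Option 1: A->1 + B->2 = $50 + $17 = $67
Option 2: A->2 + B->1 = $42 + $11 = $53
Min cost = min($67, $53) = $53

$53


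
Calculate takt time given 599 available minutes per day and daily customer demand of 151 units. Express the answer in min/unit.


Formula: Takt Time = Available Production Time / Customer Demand
Takt = 599 min/day / 151 units/day
Takt = 3.97 min/unit

3.97 min/unit


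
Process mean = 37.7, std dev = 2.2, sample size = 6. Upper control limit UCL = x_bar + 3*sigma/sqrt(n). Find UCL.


UCL = 37.7 + 3 * 2.2 / sqrt(6)

40.39


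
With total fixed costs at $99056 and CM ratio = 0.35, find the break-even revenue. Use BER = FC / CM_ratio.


Formula: BER = Fixed Costs / Contribution Margin Ratio
BER = $99056 / 0.35
BER = $283017.14 (to the nearest cent)

$283017.14


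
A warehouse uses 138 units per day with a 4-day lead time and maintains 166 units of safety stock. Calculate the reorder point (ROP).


Formula: ROP = (Daily Demand * Lead Time) + Safety Stock
Demand during lead time = 138 * 4 = 552 units
ROP = 552 + 166 = 718 units

718 units


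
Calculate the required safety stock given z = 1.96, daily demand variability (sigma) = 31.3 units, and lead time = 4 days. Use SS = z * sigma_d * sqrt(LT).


Formula: SS = z * sigma_d * sqrt(LT)
sqrt(LT) = sqrt(4) = 2.0
SS = 1.96 * 31.3 * 2.0
SS = 122.7 units

122.7 units


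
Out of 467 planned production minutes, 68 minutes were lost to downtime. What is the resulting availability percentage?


Formula: Availability = (Planned Time - Downtime) / Planned Time * 100
Uptime = 467 - 68 = 399 min
Availability = 399 / 467 * 100 = 85.4%

85.4%


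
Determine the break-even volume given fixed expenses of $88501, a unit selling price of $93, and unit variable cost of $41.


Formula: BEQ = Fixed Costs / (Price - Variable Cost)
Contribution margin = $93 - $41 = $52/unit
BEQ = ceil($88501 / $52/unit) = ceil(1701.94) = 1702 units

1702 units


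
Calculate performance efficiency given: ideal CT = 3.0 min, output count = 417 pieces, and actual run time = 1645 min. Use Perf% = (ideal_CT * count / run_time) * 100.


Formula: Performance = (Ideal CT * Total Count) / Run Time * 100
Ideal output time = 3.0 * 417 = 1251.0 min
Performance = 1251.0 / 1645 * 100 = 76.0%

76.0%


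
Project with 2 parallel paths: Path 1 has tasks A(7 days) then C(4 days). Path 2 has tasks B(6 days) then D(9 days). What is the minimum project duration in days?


Path 1 = 7 + 4 = 11 days
Path 2 = 6 + 9 = 15 days
Duration = max(11, 15) = 15 days

15 days


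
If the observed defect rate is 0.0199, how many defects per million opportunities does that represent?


DPMO = defect_rate * 1000000 = 0.0199 * 1000000

19900


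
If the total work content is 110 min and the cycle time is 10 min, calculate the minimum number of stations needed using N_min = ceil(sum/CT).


Formula: N_min = ceil(Sum of Task Times / Cycle Time)
N_min = ceil(110 min / 10 min) = ceil(11.0)
N_min = 11 stations

11


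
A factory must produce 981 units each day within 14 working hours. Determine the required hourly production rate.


Formula: Production Rate = Daily Demand / Available Hours
Rate = 981 units/day / 14 hours/day
Rate = 70.1 units/hour

70.1 units/hour


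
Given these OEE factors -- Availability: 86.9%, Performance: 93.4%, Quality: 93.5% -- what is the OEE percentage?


Formula: OEE = Availability * Performance * Quality / 10000
A * P = 86.9% * 93.4% / 100 = 81.16%
OEE = 81.16% * 93.5% / 100 = 75.9%

75.9%


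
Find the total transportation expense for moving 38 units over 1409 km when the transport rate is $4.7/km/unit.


TC = dist * cost * units = 1409 * 4.7 * 38 = $251647.40

$251647.40


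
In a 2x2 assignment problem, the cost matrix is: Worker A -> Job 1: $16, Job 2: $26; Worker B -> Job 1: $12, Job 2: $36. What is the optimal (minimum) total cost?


Option 1: A->1 + B->2 = $16 + $36 = $52
Option 2: A->2 + B->1 = $26 + $12 = $38
Min cost = min($52, $38) = $38

$38
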